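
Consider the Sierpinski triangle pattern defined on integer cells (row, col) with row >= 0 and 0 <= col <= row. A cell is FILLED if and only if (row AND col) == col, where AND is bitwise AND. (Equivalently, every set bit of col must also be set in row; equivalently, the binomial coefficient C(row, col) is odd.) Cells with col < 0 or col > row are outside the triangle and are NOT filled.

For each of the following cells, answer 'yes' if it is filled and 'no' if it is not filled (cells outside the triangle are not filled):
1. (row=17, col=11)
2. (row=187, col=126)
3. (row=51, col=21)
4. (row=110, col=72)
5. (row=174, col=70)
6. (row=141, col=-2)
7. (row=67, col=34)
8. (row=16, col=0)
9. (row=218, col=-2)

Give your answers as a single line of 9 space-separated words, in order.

Answer: no no no yes no no no yes no

Derivation:
(17,11): row=0b10001, col=0b1011, row AND col = 0b1 = 1; 1 != 11 -> empty
(187,126): row=0b10111011, col=0b1111110, row AND col = 0b111010 = 58; 58 != 126 -> empty
(51,21): row=0b110011, col=0b10101, row AND col = 0b10001 = 17; 17 != 21 -> empty
(110,72): row=0b1101110, col=0b1001000, row AND col = 0b1001000 = 72; 72 == 72 -> filled
(174,70): row=0b10101110, col=0b1000110, row AND col = 0b110 = 6; 6 != 70 -> empty
(141,-2): col outside [0, 141] -> not filled
(67,34): row=0b1000011, col=0b100010, row AND col = 0b10 = 2; 2 != 34 -> empty
(16,0): row=0b10000, col=0b0, row AND col = 0b0 = 0; 0 == 0 -> filled
(218,-2): col outside [0, 218] -> not filled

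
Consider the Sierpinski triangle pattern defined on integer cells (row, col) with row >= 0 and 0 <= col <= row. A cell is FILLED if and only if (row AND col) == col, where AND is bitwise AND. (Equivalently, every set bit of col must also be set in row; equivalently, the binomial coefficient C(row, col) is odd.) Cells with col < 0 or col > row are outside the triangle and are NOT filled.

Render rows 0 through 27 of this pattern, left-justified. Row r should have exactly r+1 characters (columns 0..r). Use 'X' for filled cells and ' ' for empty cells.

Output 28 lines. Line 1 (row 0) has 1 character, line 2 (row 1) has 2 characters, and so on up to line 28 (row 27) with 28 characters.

r0=0: X
r1=1: XX
r2=10: X X
r3=11: XXXX
r4=100: X   X
r5=101: XX  XX
r6=110: X X X X
r7=111: XXXXXXXX
r8=1000: X       X
r9=1001: XX      XX
r10=1010: X X     X X
r11=1011: XXXX    XXXX
r12=1100: X   X   X   X
r13=1101: XX  XX  XX  XX
r14=1110: X X X X X X X X
r15=1111: XXXXXXXXXXXXXXXX
r16=10000: X               X
r17=10001: XX              XX
r18=10010: X X             X X
r19=10011: XXXX            XXXX
r20=10100: X   X           X   X
r21=10101: XX  XX          XX  XX
r22=10110: X X X X         X X X X
r23=10111: XXXXXXXX        XXXXXXXX
r24=11000: X       X       X       X
r25=11001: XX      XX      XX      XX
r26=11010: X X     X X     X X     X X
r27=11011: XXXX    XXXX    XXXX    XXXX

Answer: X
XX
X X
XXXX
X   X
XX  XX
X X X X
XXXXXXXX
X       X
XX      XX
X X     X X
XXXX    XXXX
X   X   X   X
XX  XX  XX  XX
X X X X X X X X
XXXXXXXXXXXXXXXX
X               X
XX              XX
X X             X X
XXXX            XXXX
X   X           X   X
XX  XX          XX  XX
X X X X         X X X X
XXXXXXXX        XXXXXXXX
X       X       X       X
XX      XX      XX      XX
X X     X X     X X     X X
XXXX    XXXX    XXXX    XXXX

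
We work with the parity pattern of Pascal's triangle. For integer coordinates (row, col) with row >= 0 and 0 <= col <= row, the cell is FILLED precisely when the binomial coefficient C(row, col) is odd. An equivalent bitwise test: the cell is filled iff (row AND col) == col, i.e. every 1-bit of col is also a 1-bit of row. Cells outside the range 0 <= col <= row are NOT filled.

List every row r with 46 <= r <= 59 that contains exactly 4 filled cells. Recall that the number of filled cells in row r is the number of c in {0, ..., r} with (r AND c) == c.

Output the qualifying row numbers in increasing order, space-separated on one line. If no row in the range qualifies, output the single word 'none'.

Answer: 48

Derivation:
Row r has 2^popcount(r) filled cells, so we need popcount(r) = log2(4) = 2.
Scan r = 46..59 and keep those with exactly 2 one-bits:
r=46=101110 popcount=4 -> skip
r=47=101111 popcount=5 -> skip
r=48=110000 popcount=2 -> KEEP
r=49=110001 popcount=3 -> skip
r=50=110010 popcount=3 -> skip
r=51=110011 popcount=4 -> skip
r=52=110100 popcount=3 -> skip
r=53=110101 popcount=4 -> skip
r=54=110110 popcount=4 -> skip
r=55=110111 popcount=5 -> skip
r=56=111000 popcount=3 -> skip
r=57=111001 popcount=4 -> skip
r=58=111010 popcount=4 -> skip
r=59=111011 popcount=5 -> skip
Kept rows: 48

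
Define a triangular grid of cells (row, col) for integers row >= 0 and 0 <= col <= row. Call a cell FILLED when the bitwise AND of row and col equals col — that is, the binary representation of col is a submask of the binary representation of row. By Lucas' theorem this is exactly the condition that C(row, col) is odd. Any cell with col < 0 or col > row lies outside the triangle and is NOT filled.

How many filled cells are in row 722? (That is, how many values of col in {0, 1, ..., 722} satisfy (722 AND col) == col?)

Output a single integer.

Answer: 32

Derivation:
722 in binary = 1011010010
popcount(722) = number of 1-bits in 1011010010 = 5
A col c satisfies (722 AND c) == c iff every set bit of c is also set in 722; each of the 5 set bits of 722 can independently be on or off in c.
count = 2^5 = 32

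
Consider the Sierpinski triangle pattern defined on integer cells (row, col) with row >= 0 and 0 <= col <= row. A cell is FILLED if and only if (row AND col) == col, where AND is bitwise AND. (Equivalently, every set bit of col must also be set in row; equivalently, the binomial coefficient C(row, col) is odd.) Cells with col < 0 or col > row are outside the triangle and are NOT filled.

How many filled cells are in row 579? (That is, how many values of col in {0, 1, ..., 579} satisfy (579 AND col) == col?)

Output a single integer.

579 in binary = 1001000011
popcount(579) = number of 1-bits in 1001000011 = 4
A col c satisfies (579 AND c) == c iff every set bit of c is also set in 579; each of the 4 set bits of 579 can independently be on or off in c.
count = 2^4 = 16

Answer: 16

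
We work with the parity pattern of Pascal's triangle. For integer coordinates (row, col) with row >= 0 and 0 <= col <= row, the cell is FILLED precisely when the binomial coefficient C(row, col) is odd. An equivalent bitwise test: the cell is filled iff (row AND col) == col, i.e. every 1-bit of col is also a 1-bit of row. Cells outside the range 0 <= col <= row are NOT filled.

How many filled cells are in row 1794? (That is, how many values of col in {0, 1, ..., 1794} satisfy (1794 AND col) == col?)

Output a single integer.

1794 in binary = 11100000010
popcount(1794) = number of 1-bits in 11100000010 = 4
A col c satisfies (1794 AND c) == c iff every set bit of c is also set in 1794; each of the 4 set bits of 1794 can independently be on or off in c.
count = 2^4 = 16

Answer: 16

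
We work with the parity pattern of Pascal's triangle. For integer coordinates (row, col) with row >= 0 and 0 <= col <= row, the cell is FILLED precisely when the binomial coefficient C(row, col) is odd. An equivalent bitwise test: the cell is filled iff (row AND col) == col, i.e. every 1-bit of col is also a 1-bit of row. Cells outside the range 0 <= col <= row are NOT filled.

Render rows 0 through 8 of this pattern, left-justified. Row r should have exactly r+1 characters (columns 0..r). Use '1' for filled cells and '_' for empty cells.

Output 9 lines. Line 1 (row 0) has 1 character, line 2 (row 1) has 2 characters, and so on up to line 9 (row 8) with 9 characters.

r0=0: 1
r1=1: 11
r2=10: 1_1
r3=11: 1111
r4=100: 1___1
r5=101: 11__11
r6=110: 1_1_1_1
r7=111: 11111111
r8=1000: 1_______1

Answer: 1
11
1_1
1111
1___1
11__11
1_1_1_1
11111111
1_______1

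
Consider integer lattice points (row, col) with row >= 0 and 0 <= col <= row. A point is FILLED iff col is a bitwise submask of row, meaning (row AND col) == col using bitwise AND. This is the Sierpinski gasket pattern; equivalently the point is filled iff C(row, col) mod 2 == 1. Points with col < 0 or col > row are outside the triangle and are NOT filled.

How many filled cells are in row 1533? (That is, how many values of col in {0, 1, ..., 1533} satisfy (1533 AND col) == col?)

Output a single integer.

Answer: 512

Derivation:
1533 in binary = 10111111101
popcount(1533) = number of 1-bits in 10111111101 = 9
A col c satisfies (1533 AND c) == c iff every set bit of c is also set in 1533; each of the 9 set bits of 1533 can independently be on or off in c.
count = 2^9 = 512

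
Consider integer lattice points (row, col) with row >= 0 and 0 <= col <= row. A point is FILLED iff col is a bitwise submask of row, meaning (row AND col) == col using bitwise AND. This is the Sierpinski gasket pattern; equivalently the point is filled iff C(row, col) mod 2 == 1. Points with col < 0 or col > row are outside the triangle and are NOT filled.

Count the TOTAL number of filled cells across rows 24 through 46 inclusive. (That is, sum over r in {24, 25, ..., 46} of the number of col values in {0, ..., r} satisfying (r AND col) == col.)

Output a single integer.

Answer: 238

Derivation:
r24=11000 pc2: +4 =4
r25=11001 pc3: +8 =12
r26=11010 pc3: +8 =20
r27=11011 pc4: +16 =36
r28=11100 pc3: +8 =44
r29=11101 pc4: +16 =60
r30=11110 pc4: +16 =76
r31=11111 pc5: +32 =108
r32=100000 pc1: +2 =110
r33=100001 pc2: +4 =114
r34=100010 pc2: +4 =118
r35=100011 pc3: +8 =126
r36=100100 pc2: +4 =130
r37=100101 pc3: +8 =138
r38=100110 pc3: +8 =146
r39=100111 pc4: +16 =162
r40=101000 pc2: +4 =166
r41=101001 pc3: +8 =174
r42=101010 pc3: +8 =182
r43=101011 pc4: +16 =198
r44=101100 pc3: +8 =206
r45=101101 pc4: +16 =222
r46=101110 pc4: +16 =238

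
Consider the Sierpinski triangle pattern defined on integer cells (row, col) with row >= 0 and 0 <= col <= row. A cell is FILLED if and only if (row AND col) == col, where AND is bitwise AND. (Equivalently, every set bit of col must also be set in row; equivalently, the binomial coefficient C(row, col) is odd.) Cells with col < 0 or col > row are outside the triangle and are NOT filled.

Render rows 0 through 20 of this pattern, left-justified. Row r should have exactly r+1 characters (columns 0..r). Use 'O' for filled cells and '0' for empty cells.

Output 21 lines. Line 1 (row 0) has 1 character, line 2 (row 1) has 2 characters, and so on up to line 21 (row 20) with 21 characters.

r0=0: O
r1=1: OO
r2=10: O0O
r3=11: OOOO
r4=100: O000O
r5=101: OO00OO
r6=110: O0O0O0O
r7=111: OOOOOOOO
r8=1000: O0000000O
r9=1001: OO000000OO
r10=1010: O0O00000O0O
r11=1011: OOOO0000OOOO
r12=1100: O000O000O000O
r13=1101: OO00OO00OO00OO
r14=1110: O0O0O0O0O0O0O0O
r15=1111: OOOOOOOOOOOOOOOO
r16=10000: O000000000000000O
r17=10001: OO00000000000000OO
r18=10010: O0O0000000000000O0O
r19=10011: OOOO000000000000OOOO
r20=10100: O000O00000000000O000O

Answer: O
OO
O0O
OOOO
O000O
OO00OO
O0O0O0O
OOOOOOOO
O0000000O
OO000000OO
O0O00000O0O
OOOO0000OOOO
O000O000O000O
OO00OO00OO00OO
O0O0O0O0O0O0O0O
OOOOOOOOOOOOOOOO
O000000000000000O
OO00000000000000OO
O0O0000000000000O0O
OOOO000000000000OOOO
O000O00000000000O000O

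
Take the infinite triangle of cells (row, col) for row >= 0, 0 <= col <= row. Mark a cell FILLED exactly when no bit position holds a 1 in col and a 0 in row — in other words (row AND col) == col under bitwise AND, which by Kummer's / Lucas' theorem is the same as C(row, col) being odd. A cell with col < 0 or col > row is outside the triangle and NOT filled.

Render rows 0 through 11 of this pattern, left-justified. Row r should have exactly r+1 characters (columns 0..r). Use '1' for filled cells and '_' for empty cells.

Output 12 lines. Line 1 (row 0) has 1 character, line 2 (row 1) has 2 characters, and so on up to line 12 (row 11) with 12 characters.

r0=0: 1
r1=1: 11
r2=10: 1_1
r3=11: 1111
r4=100: 1___1
r5=101: 11__11
r6=110: 1_1_1_1
r7=111: 11111111
r8=1000: 1_______1
r9=1001: 11______11
r10=1010: 1_1_____1_1
r11=1011: 1111____1111

Answer: 1
11
1_1
1111
1___1
11__11
1_1_1_1
11111111
1_______1
11______11
1_1_____1_1
1111____1111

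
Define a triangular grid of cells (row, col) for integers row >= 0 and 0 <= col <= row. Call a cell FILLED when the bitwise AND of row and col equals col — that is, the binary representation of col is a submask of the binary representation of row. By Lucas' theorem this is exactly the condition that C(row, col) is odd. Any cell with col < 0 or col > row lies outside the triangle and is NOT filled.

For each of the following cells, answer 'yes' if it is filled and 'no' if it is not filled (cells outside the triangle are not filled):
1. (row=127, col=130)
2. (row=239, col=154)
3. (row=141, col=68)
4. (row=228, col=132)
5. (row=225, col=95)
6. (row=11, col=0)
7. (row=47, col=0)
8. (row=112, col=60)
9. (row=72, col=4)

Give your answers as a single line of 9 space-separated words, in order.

(127,130): col outside [0, 127] -> not filled
(239,154): row=0b11101111, col=0b10011010, row AND col = 0b10001010 = 138; 138 != 154 -> empty
(141,68): row=0b10001101, col=0b1000100, row AND col = 0b100 = 4; 4 != 68 -> empty
(228,132): row=0b11100100, col=0b10000100, row AND col = 0b10000100 = 132; 132 == 132 -> filled
(225,95): row=0b11100001, col=0b1011111, row AND col = 0b1000001 = 65; 65 != 95 -> empty
(11,0): row=0b1011, col=0b0, row AND col = 0b0 = 0; 0 == 0 -> filled
(47,0): row=0b101111, col=0b0, row AND col = 0b0 = 0; 0 == 0 -> filled
(112,60): row=0b1110000, col=0b111100, row AND col = 0b110000 = 48; 48 != 60 -> empty
(72,4): row=0b1001000, col=0b100, row AND col = 0b0 = 0; 0 != 4 -> empty

Answer: no no no yes no yes yes no no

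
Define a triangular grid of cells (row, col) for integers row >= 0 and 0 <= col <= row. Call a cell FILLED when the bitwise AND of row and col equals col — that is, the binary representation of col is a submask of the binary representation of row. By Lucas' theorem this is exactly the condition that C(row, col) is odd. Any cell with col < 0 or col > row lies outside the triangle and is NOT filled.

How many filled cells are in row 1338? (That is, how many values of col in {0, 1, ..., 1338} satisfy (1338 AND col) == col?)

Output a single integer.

1338 in binary = 10100111010
popcount(1338) = number of 1-bits in 10100111010 = 6
A col c satisfies (1338 AND c) == c iff every set bit of c is also set in 1338; each of the 6 set bits of 1338 can independently be on or off in c.
count = 2^6 = 64

Answer: 64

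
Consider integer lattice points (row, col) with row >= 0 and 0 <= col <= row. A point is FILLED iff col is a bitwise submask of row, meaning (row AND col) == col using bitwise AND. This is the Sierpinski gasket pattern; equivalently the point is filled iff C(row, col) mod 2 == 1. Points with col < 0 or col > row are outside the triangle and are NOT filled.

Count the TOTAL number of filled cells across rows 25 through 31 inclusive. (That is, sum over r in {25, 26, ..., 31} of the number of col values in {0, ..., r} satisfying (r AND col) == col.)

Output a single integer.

r25=11001 pc3: +8 =8
r26=11010 pc3: +8 =16
r27=11011 pc4: +16 =32
r28=11100 pc3: +8 =40
r29=11101 pc4: +16 =56
r30=11110 pc4: +16 =72
r31=11111 pc5: +32 =104

Answer: 104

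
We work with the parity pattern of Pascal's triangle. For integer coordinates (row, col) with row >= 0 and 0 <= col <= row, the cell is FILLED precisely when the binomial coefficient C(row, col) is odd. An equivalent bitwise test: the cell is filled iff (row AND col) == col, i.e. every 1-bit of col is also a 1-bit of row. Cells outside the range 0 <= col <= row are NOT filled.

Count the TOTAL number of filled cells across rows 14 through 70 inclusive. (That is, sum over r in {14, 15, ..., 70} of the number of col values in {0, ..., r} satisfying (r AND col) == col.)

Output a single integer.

Answer: 710

Derivation:
r14=1110 pc3: +8 =8
r15=1111 pc4: +16 =24
r16=10000 pc1: +2 =26
r17=10001 pc2: +4 =30
r18=10010 pc2: +4 =34
r19=10011 pc3: +8 =42
r20=10100 pc2: +4 =46
r21=10101 pc3: +8 =54
r22=10110 pc3: +8 =62
r23=10111 pc4: +16 =78
r24=11000 pc2: +4 =82
r25=11001 pc3: +8 =90
r26=11010 pc3: +8 =98
r27=11011 pc4: +16 =114
r28=11100 pc3: +8 =122
r29=11101 pc4: +16 =138
r30=11110 pc4: +16 =154
r31=11111 pc5: +32 =186
r32=100000 pc1: +2 =188
r33=100001 pc2: +4 =192
r34=100010 pc2: +4 =196
r35=100011 pc3: +8 =204
r36=100100 pc2: +4 =208
r37=100101 pc3: +8 =216
r38=100110 pc3: +8 =224
r39=100111 pc4: +16 =240
r40=101000 pc2: +4 =244
r41=101001 pc3: +8 =252
r42=101010 pc3: +8 =260
r43=101011 pc4: +16 =276
r44=101100 pc3: +8 =284
r45=101101 pc4: +16 =300
r46=101110 pc4: +16 =316
r47=101111 pc5: +32 =348
r48=110000 pc2: +4 =352
r49=110001 pc3: +8 =360
r50=110010 pc3: +8 =368
r51=110011 pc4: +16 =384
r52=110100 pc3: +8 =392
r53=110101 pc4: +16 =408
r54=110110 pc4: +16 =424
r55=110111 pc5: +32 =456
r56=111000 pc3: +8 =464
r57=111001 pc4: +16 =480
r58=111010 pc4: +16 =496
r59=111011 pc5: +32 =528
r60=111100 pc4: +16 =544
r61=111101 pc5: +32 =576
r62=111110 pc5: +32 =608
r63=111111 pc6: +64 =672
r64=1000000 pc1: +2 =674
r65=1000001 pc2: +4 =678
r66=1000010 pc2: +4 =682
r67=1000011 pc3: +8 =690
r68=1000100 pc2: +4 =694
r69=1000101 pc3: +8 =702
r70=1000110 pc3: +8 =710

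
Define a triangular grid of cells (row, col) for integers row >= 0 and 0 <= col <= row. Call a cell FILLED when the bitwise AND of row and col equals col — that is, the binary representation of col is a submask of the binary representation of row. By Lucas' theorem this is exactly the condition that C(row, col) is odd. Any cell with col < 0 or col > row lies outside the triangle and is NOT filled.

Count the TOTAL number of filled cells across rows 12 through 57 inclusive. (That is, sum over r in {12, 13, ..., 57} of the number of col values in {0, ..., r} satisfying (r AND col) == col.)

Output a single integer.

Answer: 492

Derivation:
r12=1100 pc2: +4 =4
r13=1101 pc3: +8 =12
r14=1110 pc3: +8 =20
r15=1111 pc4: +16 =36
r16=10000 pc1: +2 =38
r17=10001 pc2: +4 =42
r18=10010 pc2: +4 =46
r19=10011 pc3: +8 =54
r20=10100 pc2: +4 =58
r21=10101 pc3: +8 =66
r22=10110 pc3: +8 =74
r23=10111 pc4: +16 =90
r24=11000 pc2: +4 =94
r25=11001 pc3: +8 =102
r26=11010 pc3: +8 =110
r27=11011 pc4: +16 =126
r28=11100 pc3: +8 =134
r29=11101 pc4: +16 =150
r30=11110 pc4: +16 =166
r31=11111 pc5: +32 =198
r32=100000 pc1: +2 =200
r33=100001 pc2: +4 =204
r34=100010 pc2: +4 =208
r35=100011 pc3: +8 =216
r36=100100 pc2: +4 =220
r37=100101 pc3: +8 =228
r38=100110 pc3: +8 =236
r39=100111 pc4: +16 =252
r40=101000 pc2: +4 =256
r41=101001 pc3: +8 =264
r42=101010 pc3: +8 =272
r43=101011 pc4: +16 =288
r44=101100 pc3: +8 =296
r45=101101 pc4: +16 =312
r46=101110 pc4: +16 =328
r47=101111 pc5: +32 =360
r48=110000 pc2: +4 =364
r49=110001 pc3: +8 =372
r50=110010 pc3: +8 =380
r51=110011 pc4: +16 =396
r52=110100 pc3: +8 =404
r53=110101 pc4: +16 =420
r54=110110 pc4: +16 =436
r55=110111 pc5: +32 =468
r56=111000 pc3: +8 =476
r57=111001 pc4: +16 =492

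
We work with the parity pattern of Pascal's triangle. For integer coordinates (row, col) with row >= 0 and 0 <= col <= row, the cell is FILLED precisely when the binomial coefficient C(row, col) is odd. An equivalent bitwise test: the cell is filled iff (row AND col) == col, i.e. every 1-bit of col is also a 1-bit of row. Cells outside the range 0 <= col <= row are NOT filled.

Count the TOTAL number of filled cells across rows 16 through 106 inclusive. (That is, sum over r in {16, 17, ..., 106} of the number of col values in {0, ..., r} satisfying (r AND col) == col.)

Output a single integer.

r16=10000 pc1: +2 =2
r17=10001 pc2: +4 =6
r18=10010 pc2: +4 =10
r19=10011 pc3: +8 =18
r20=10100 pc2: +4 =22
r21=10101 pc3: +8 =30
r22=10110 pc3: +8 =38
r23=10111 pc4: +16 =54
r24=11000 pc2: +4 =58
r25=11001 pc3: +8 =66
r26=11010 pc3: +8 =74
r27=11011 pc4: +16 =90
r28=11100 pc3: +8 =98
r29=11101 pc4: +16 =114
r30=11110 pc4: +16 =130
r31=11111 pc5: +32 =162
r32=100000 pc1: +2 =164
r33=100001 pc2: +4 =168
r34=100010 pc2: +4 =172
r35=100011 pc3: +8 =180
r36=100100 pc2: +4 =184
r37=100101 pc3: +8 =192
r38=100110 pc3: +8 =200
r39=100111 pc4: +16 =216
r40=101000 pc2: +4 =220
r41=101001 pc3: +8 =228
r42=101010 pc3: +8 =236
r43=101011 pc4: +16 =252
r44=101100 pc3: +8 =260
r45=101101 pc4: +16 =276
r46=101110 pc4: +16 =292
r47=101111 pc5: +32 =324
r48=110000 pc2: +4 =328
r49=110001 pc3: +8 =336
r50=110010 pc3: +8 =344
r51=110011 pc4: +16 =360
r52=110100 pc3: +8 =368
r53=110101 pc4: +16 =384
r54=110110 pc4: +16 =400
r55=110111 pc5: +32 =432
r56=111000 pc3: +8 =440
r57=111001 pc4: +16 =456
r58=111010 pc4: +16 =472
r59=111011 pc5: +32 =504
r60=111100 pc4: +16 =520
r61=111101 pc5: +32 =552
r62=111110 pc5: +32 =584
r63=111111 pc6: +64 =648
r64=1000000 pc1: +2 =650
r65=1000001 pc2: +4 =654
r66=1000010 pc2: +4 =658
r67=1000011 pc3: +8 =666
r68=1000100 pc2: +4 =670
r69=1000101 pc3: +8 =678
r70=1000110 pc3: +8 =686
r71=1000111 pc4: +16 =702
r72=1001000 pc2: +4 =706
r73=1001001 pc3: +8 =714
r74=1001010 pc3: +8 =722
r75=1001011 pc4: +16 =738
r76=1001100 pc3: +8 =746
r77=1001101 pc4: +16 =762
r78=1001110 pc4: +16 =778
r79=1001111 pc5: +32 =810
r80=1010000 pc2: +4 =814
r81=1010001 pc3: +8 =822
r82=1010010 pc3: +8 =830
r83=1010011 pc4: +16 =846
r84=1010100 pc3: +8 =854
r85=1010101 pc4: +16 =870
r86=1010110 pc4: +16 =886
r87=1010111 pc5: +32 =918
r88=1011000 pc3: +8 =926
r89=1011001 pc4: +16 =942
r90=1011010 pc4: +16 =958
r91=1011011 pc5: +32 =990
r92=1011100 pc4: +16 =1006
r93=1011101 pc5: +32 =1038
r94=1011110 pc5: +32 =1070
r95=1011111 pc6: +64 =1134
r96=1100000 pc2: +4 =1138
r97=1100001 pc3: +8 =1146
r98=1100010 pc3: +8 =1154
r99=1100011 pc4: +16 =1170
r100=1100100 pc3: +8 =1178
r101=1100101 pc4: +16 =1194
r102=1100110 pc4: +16 =1210
r103=1100111 pc5: +32 =1242
r104=1101000 pc3: +8 =1250
r105=1101001 pc4: +16 =1266
r106=1101010 pc4: +16 =1282

Answer: 1282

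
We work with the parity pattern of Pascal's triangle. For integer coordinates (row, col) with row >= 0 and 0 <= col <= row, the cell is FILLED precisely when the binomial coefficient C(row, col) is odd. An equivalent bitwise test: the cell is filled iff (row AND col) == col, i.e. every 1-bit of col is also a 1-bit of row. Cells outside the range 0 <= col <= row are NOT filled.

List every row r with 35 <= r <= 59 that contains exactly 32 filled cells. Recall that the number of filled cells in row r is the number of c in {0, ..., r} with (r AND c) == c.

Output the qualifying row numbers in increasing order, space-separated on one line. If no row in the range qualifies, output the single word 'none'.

Answer: 47 55 59

Derivation:
Row r has 2^popcount(r) filled cells, so we need popcount(r) = log2(32) = 5.
Scan r = 35..59 and keep those with exactly 5 one-bits:
r=35=100011 popcount=3 -> skip
r=36=100100 popcount=2 -> skip
r=37=100101 popcount=3 -> skip
r=38=100110 popcount=3 -> skip
r=39=100111 popcount=4 -> skip
r=40=101000 popcount=2 -> skip
r=41=101001 popcount=3 -> skip
r=42=101010 popcount=3 -> skip
r=43=101011 popcount=4 -> skip
r=44=101100 popcount=3 -> skip
r=45=101101 popcount=4 -> skip
r=46=101110 popcount=4 -> skip
r=47=101111 popcount=5 -> KEEP
r=48=110000 popcount=2 -> skip
r=49=110001 popcount=3 -> skip
r=50=110010 popcount=3 -> skip
r=51=110011 popcount=4 -> skip
r=52=110100 popcount=3 -> skip
r=53=110101 popcount=4 -> skip
r=54=110110 popcount=4 -> skip
r=55=110111 popcount=5 -> KEEP
r=56=111000 popcount=3 -> skip
r=57=111001 popcount=4 -> skip
r=58=111010 popcount=4 -> skip
r=59=111011 popcount=5 -> KEEP
Kept rows: 47 55 59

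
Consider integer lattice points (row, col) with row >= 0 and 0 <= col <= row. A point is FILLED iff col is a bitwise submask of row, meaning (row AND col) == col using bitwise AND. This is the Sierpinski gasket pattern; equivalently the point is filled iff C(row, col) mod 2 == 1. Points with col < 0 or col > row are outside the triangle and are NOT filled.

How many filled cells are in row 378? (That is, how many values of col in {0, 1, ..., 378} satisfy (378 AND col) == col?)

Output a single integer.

Answer: 64

Derivation:
378 in binary = 101111010
popcount(378) = number of 1-bits in 101111010 = 6
A col c satisfies (378 AND c) == c iff every set bit of c is also set in 378; each of the 6 set bits of 378 can independently be on or off in c.
count = 2^6 = 64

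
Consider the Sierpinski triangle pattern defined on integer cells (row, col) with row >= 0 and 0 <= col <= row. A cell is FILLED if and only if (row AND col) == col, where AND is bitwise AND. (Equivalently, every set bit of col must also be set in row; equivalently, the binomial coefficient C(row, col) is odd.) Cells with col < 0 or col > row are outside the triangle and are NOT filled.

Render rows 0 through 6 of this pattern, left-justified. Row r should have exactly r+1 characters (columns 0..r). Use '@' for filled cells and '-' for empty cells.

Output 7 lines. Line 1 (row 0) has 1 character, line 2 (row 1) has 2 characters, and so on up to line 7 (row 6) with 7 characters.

r0=0: @
r1=1: @@
r2=10: @-@
r3=11: @@@@
r4=100: @---@
r5=101: @@--@@
r6=110: @-@-@-@

Answer: @
@@
@-@
@@@@
@---@
@@--@@
@-@-@-@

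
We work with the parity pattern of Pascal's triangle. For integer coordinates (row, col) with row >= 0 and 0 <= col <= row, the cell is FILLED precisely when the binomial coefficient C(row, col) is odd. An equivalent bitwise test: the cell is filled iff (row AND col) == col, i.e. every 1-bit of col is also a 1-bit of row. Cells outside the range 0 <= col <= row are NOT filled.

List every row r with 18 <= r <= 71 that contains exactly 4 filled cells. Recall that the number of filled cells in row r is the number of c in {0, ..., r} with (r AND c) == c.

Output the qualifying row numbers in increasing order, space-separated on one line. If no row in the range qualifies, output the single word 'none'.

Answer: 18 20 24 33 34 36 40 48 65 66 68

Derivation:
Row r has 2^popcount(r) filled cells, so we need popcount(r) = log2(4) = 2.
Scan r = 18..71 and keep those with exactly 2 one-bits:
r=18=10010 popcount=2 -> KEEP
r=19=10011 popcount=3 -> skip
r=20=10100 popcount=2 -> KEEP
r=21=10101 popcount=3 -> skip
r=22=10110 popcount=3 -> skip
r=23=10111 popcount=4 -> skip
r=24=11000 popcount=2 -> KEEP
r=25=11001 popcount=3 -> skip
r=26=11010 popcount=3 -> skip
r=27=11011 popcount=4 -> skip
r=28=11100 popcount=3 -> skip
r=29=11101 popcount=4 -> skip
r=30=11110 popcount=4 -> skip
r=31=11111 popcount=5 -> skip
r=32=100000 popcount=1 -> skip
r=33=100001 popcount=2 -> KEEP
r=34=100010 popcount=2 -> KEEP
r=35=100011 popcount=3 -> skip
r=36=100100 popcount=2 -> KEEP
r=37=100101 popcount=3 -> skip
r=38=100110 popcount=3 -> skip
r=39=100111 popcount=4 -> skip
r=40=101000 popcount=2 -> KEEP
r=41=101001 popcount=3 -> skip
r=42=101010 popcount=3 -> skip
r=43=101011 popcount=4 -> skip
r=44=101100 popcount=3 -> skip
r=45=101101 popcount=4 -> skip
r=46=101110 popcount=4 -> skip
r=47=101111 popcount=5 -> skip
r=48=110000 popcount=2 -> KEEP
r=49=110001 popcount=3 -> skip
r=50=110010 popcount=3 -> skip
r=51=110011 popcount=4 -> skip
r=52=110100 popcount=3 -> skip
r=53=110101 popcount=4 -> skip
r=54=110110 popcount=4 -> skip
r=55=110111 popcount=5 -> skip
r=56=111000 popcount=3 -> skip
r=57=111001 popcount=4 -> skip
r=58=111010 popcount=4 -> skip
r=59=111011 popcount=5 -> skip
r=60=111100 popcount=4 -> skip
r=61=111101 popcount=5 -> skip
r=62=111110 popcount=5 -> skip
r=63=111111 popcount=6 -> skip
r=64=1000000 popcount=1 -> skip
r=65=1000001 popcount=2 -> KEEP
r=66=1000010 popcount=2 -> KEEP
r=67=1000011 popcount=3 -> skip
r=68=1000100 popcount=2 -> KEEP
r=69=1000101 popcount=3 -> skip
r=70=1000110 popcount=3 -> skip
r=71=1000111 popcount=4 -> skip
Kept rows: 18 20 24 33 34 36 40 48 65 66 68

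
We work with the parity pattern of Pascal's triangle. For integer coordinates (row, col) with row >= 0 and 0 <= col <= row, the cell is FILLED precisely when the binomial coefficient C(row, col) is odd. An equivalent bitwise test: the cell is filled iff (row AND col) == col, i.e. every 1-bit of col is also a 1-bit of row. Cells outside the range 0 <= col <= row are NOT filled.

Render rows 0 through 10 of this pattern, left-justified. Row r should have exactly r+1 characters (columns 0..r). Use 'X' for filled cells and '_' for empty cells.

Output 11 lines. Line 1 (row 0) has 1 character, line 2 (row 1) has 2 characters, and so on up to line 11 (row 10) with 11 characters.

Answer: X
XX
X_X
XXXX
X___X
XX__XX
X_X_X_X
XXXXXXXX
X_______X
XX______XX
X_X_____X_X

Derivation:
r0=0: X
r1=1: XX
r2=10: X_X
r3=11: XXXX
r4=100: X___X
r5=101: XX__XX
r6=110: X_X_X_X
r7=111: XXXXXXXX
r8=1000: X_______X
r9=1001: XX______XX
r10=1010: X_X_____X_X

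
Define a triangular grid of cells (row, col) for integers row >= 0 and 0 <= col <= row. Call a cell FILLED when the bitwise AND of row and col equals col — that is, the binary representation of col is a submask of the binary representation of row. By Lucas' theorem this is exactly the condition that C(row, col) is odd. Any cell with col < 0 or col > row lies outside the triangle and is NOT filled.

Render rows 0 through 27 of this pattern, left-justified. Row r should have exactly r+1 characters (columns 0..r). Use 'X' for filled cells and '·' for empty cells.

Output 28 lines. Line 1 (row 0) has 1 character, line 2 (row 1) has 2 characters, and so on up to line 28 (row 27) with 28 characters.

Answer: X
XX
X·X
XXXX
X···X
XX··XX
X·X·X·X
XXXXXXXX
X·······X
XX······XX
X·X·····X·X
XXXX····XXXX
X···X···X···X
XX··XX··XX··XX
X·X·X·X·X·X·X·X
XXXXXXXXXXXXXXXX
X···············X
XX··············XX
X·X·············X·X
XXXX············XXXX
X···X···········X···X
XX··XX··········XX··XX
X·X·X·X·········X·X·X·X
XXXXXXXX········XXXXXXXX
X·······X·······X·······X
XX······XX······XX······XX
X·X·····X·X·····X·X·····X·X
XXXX····XXXX····XXXX····XXXX

Derivation:
r0=0: X
r1=1: XX
r2=10: X·X
r3=11: XXXX
r4=100: X···X
r5=101: XX··XX
r6=110: X·X·X·X
r7=111: XXXXXXXX
r8=1000: X·······X
r9=1001: XX······XX
r10=1010: X·X·····X·X
r11=1011: XXXX····XXXX
r12=1100: X···X···X···X
r13=1101: XX··XX··XX··XX
r14=1110: X·X·X·X·X·X·X·X
r15=1111: XXXXXXXXXXXXXXXX
r16=10000: X···············X
r17=10001: XX··············XX
r18=10010: X·X·············X·X
r19=10011: XXXX············XXXX
r20=10100: X···X···········X···X
r21=10101: XX··XX··········XX··XX
r22=10110: X·X·X·X·········X·X·X·X
r23=10111: XXXXXXXX········XXXXXXXX
r24=11000: X·······X·······X·······X
r25=11001: XX······XX······XX······XX
r26=11010: X·X·····X·X·····X·X·····X·X
r27=11011: XXXX····XXXX····XXXX····XXXX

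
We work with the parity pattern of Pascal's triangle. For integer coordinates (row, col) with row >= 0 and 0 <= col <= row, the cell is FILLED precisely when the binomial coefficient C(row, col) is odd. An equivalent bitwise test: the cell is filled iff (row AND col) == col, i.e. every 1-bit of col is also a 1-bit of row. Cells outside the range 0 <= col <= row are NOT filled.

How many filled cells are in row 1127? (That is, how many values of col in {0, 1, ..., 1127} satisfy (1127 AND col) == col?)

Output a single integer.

1127 in binary = 10001100111
popcount(1127) = number of 1-bits in 10001100111 = 6
A col c satisfies (1127 AND c) == c iff every set bit of c is also set in 1127; each of the 6 set bits of 1127 can independently be on or off in c.
count = 2^6 = 64

Answer: 64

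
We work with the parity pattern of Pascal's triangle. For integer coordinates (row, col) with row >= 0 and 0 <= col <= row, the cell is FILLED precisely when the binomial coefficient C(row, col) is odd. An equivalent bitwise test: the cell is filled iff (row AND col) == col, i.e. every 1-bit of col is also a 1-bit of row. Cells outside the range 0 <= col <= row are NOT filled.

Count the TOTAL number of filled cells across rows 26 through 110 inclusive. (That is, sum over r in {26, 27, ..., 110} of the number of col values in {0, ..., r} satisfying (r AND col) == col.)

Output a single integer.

r26=11010 pc3: +8 =8
r27=11011 pc4: +16 =24
r28=11100 pc3: +8 =32
r29=11101 pc4: +16 =48
r30=11110 pc4: +16 =64
r31=11111 pc5: +32 =96
r32=100000 pc1: +2 =98
r33=100001 pc2: +4 =102
r34=100010 pc2: +4 =106
r35=100011 pc3: +8 =114
r36=100100 pc2: +4 =118
r37=100101 pc3: +8 =126
r38=100110 pc3: +8 =134
r39=100111 pc4: +16 =150
r40=101000 pc2: +4 =154
r41=101001 pc3: +8 =162
r42=101010 pc3: +8 =170
r43=101011 pc4: +16 =186
r44=101100 pc3: +8 =194
r45=101101 pc4: +16 =210
r46=101110 pc4: +16 =226
r47=101111 pc5: +32 =258
r48=110000 pc2: +4 =262
r49=110001 pc3: +8 =270
r50=110010 pc3: +8 =278
r51=110011 pc4: +16 =294
r52=110100 pc3: +8 =302
r53=110101 pc4: +16 =318
r54=110110 pc4: +16 =334
r55=110111 pc5: +32 =366
r56=111000 pc3: +8 =374
r57=111001 pc4: +16 =390
r58=111010 pc4: +16 =406
r59=111011 pc5: +32 =438
r60=111100 pc4: +16 =454
r61=111101 pc5: +32 =486
r62=111110 pc5: +32 =518
r63=111111 pc6: +64 =582
r64=1000000 pc1: +2 =584
r65=1000001 pc2: +4 =588
r66=1000010 pc2: +4 =592
r67=1000011 pc3: +8 =600
r68=1000100 pc2: +4 =604
r69=1000101 pc3: +8 =612
r70=1000110 pc3: +8 =620
r71=1000111 pc4: +16 =636
r72=1001000 pc2: +4 =640
r73=1001001 pc3: +8 =648
r74=1001010 pc3: +8 =656
r75=1001011 pc4: +16 =672
r76=1001100 pc3: +8 =680
r77=1001101 pc4: +16 =696
r78=1001110 pc4: +16 =712
r79=1001111 pc5: +32 =744
r80=1010000 pc2: +4 =748
r81=1010001 pc3: +8 =756
r82=1010010 pc3: +8 =764
r83=1010011 pc4: +16 =780
r84=1010100 pc3: +8 =788
r85=1010101 pc4: +16 =804
r86=1010110 pc4: +16 =820
r87=1010111 pc5: +32 =852
r88=1011000 pc3: +8 =860
r89=1011001 pc4: +16 =876
r90=1011010 pc4: +16 =892
r91=1011011 pc5: +32 =924
r92=1011100 pc4: +16 =940
r93=1011101 pc5: +32 =972
r94=1011110 pc5: +32 =1004
r95=1011111 pc6: +64 =1068
r96=1100000 pc2: +4 =1072
r97=1100001 pc3: +8 =1080
r98=1100010 pc3: +8 =1088
r99=1100011 pc4: +16 =1104
r100=1100100 pc3: +8 =1112
r101=1100101 pc4: +16 =1128
r102=1100110 pc4: +16 =1144
r103=1100111 pc5: +32 =1176
r104=1101000 pc3: +8 =1184
r105=1101001 pc4: +16 =1200
r106=1101010 pc4: +16 =1216
r107=1101011 pc5: +32 =1248
r108=1101100 pc4: +16 =1264
r109=1101101 pc5: +32 =1296
r110=1101110 pc5: +32 =1328

Answer: 1328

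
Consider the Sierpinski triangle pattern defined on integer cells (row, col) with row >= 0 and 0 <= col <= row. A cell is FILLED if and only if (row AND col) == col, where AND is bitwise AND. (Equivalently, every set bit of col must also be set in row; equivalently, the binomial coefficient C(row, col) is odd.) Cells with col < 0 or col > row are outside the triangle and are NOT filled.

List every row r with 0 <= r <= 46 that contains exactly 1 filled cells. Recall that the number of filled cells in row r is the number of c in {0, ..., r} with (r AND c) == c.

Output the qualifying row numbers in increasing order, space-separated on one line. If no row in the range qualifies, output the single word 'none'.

Answer: 0

Derivation:
Row r has 2^popcount(r) filled cells, so we need popcount(r) = log2(1) = 0.
Scan r = 0..46 and keep those with exactly 0 one-bits:
r=0=0 popcount=0 -> KEEP
r=1=1 popcount=1 -> skip
r=2=10 popcount=1 -> skip
r=3=11 popcount=2 -> skip
r=4=100 popcount=1 -> skip
r=5=101 popcount=2 -> skip
r=6=110 popcount=2 -> skip
r=7=111 popcount=3 -> skip
r=8=1000 popcount=1 -> skip
r=9=1001 popcount=2 -> skip
r=10=1010 popcount=2 -> skip
r=11=1011 popcount=3 -> skip
r=12=1100 popcount=2 -> skip
r=13=1101 popcount=3 -> skip
r=14=1110 popcount=3 -> skip
r=15=1111 popcount=4 -> skip
r=16=10000 popcount=1 -> skip
r=17=10001 popcount=2 -> skip
r=18=10010 popcount=2 -> skip
r=19=10011 popcount=3 -> skip
r=20=10100 popcount=2 -> skip
r=21=10101 popcount=3 -> skip
r=22=10110 popcount=3 -> skip
r=23=10111 popcount=4 -> skip
r=24=11000 popcount=2 -> skip
r=25=11001 popcount=3 -> skip
r=26=11010 popcount=3 -> skip
r=27=11011 popcount=4 -> skip
r=28=11100 popcount=3 -> skip
r=29=11101 popcount=4 -> skip
r=30=11110 popcount=4 -> skip
r=31=11111 popcount=5 -> skip
r=32=100000 popcount=1 -> skip
r=33=100001 popcount=2 -> skip
r=34=100010 popcount=2 -> skip
r=35=100011 popcount=3 -> skip
r=36=100100 popcount=2 -> skip
r=37=100101 popcount=3 -> skip
r=38=100110 popcount=3 -> skip
r=39=100111 popcount=4 -> skip
r=40=101000 popcount=2 -> skip
r=41=101001 popcount=3 -> skip
r=42=101010 popcount=3 -> skip
r=43=101011 popcount=4 -> skip
r=44=101100 popcount=3 -> skip
r=45=101101 popcount=4 -> skip
r=46=101110 popcount=4 -> skip
Kept rows: 0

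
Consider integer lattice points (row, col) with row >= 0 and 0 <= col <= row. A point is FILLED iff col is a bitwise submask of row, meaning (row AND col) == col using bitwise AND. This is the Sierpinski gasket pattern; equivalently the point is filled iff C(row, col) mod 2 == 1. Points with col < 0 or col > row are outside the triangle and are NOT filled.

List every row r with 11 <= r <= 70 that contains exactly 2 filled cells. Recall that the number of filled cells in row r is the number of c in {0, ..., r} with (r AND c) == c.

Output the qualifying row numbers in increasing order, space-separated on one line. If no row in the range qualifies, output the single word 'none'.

Row r has 2^popcount(r) filled cells, so we need popcount(r) = log2(2) = 1.
Scan r = 11..70 and keep those with exactly 1 one-bits:
r=11=1011 popcount=3 -> skip
r=12=1100 popcount=2 -> skip
r=13=1101 popcount=3 -> skip
r=14=1110 popcount=3 -> skip
r=15=1111 popcount=4 -> skip
r=16=10000 popcount=1 -> KEEP
r=17=10001 popcount=2 -> skip
r=18=10010 popcount=2 -> skip
r=19=10011 popcount=3 -> skip
r=20=10100 popcount=2 -> skip
r=21=10101 popcount=3 -> skip
r=22=10110 popcount=3 -> skip
r=23=10111 popcount=4 -> skip
r=24=11000 popcount=2 -> skip
r=25=11001 popcount=3 -> skip
r=26=11010 popcount=3 -> skip
r=27=11011 popcount=4 -> skip
r=28=11100 popcount=3 -> skip
r=29=11101 popcount=4 -> skip
r=30=11110 popcount=4 -> skip
r=31=11111 popcount=5 -> skip
r=32=100000 popcount=1 -> KEEP
r=33=100001 popcount=2 -> skip
r=34=100010 popcount=2 -> skip
r=35=100011 popcount=3 -> skip
r=36=100100 popcount=2 -> skip
r=37=100101 popcount=3 -> skip
r=38=100110 popcount=3 -> skip
r=39=100111 popcount=4 -> skip
r=40=101000 popcount=2 -> skip
r=41=101001 popcount=3 -> skip
r=42=101010 popcount=3 -> skip
r=43=101011 popcount=4 -> skip
r=44=101100 popcount=3 -> skip
r=45=101101 popcount=4 -> skip
r=46=101110 popcount=4 -> skip
r=47=101111 popcount=5 -> skip
r=48=110000 popcount=2 -> skip
r=49=110001 popcount=3 -> skip
r=50=110010 popcount=3 -> skip
r=51=110011 popcount=4 -> skip
r=52=110100 popcount=3 -> skip
r=53=110101 popcount=4 -> skip
r=54=110110 popcount=4 -> skip
r=55=110111 popcount=5 -> skip
r=56=111000 popcount=3 -> skip
r=57=111001 popcount=4 -> skip
r=58=111010 popcount=4 -> skip
r=59=111011 popcount=5 -> skip
r=60=111100 popcount=4 -> skip
r=61=111101 popcount=5 -> skip
r=62=111110 popcount=5 -> skip
r=63=111111 popcount=6 -> skip
r=64=1000000 popcount=1 -> KEEP
r=65=1000001 popcount=2 -> skip
r=66=1000010 popcount=2 -> skip
r=67=1000011 popcount=3 -> skip
r=68=1000100 popcount=2 -> skip
r=69=1000101 popcount=3 -> skip
r=70=1000110 popcount=3 -> skip
Kept rows: 16 32 64

Answer: 16 32 64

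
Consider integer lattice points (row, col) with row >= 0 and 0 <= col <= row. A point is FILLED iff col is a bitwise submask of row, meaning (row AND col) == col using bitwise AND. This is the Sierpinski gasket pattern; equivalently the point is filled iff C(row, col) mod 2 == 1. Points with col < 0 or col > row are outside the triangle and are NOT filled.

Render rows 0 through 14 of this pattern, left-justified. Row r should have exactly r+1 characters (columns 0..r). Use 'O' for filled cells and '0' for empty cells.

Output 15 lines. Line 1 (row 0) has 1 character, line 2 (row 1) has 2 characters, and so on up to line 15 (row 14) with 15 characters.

Answer: O
OO
O0O
OOOO
O000O
OO00OO
O0O0O0O
OOOOOOOO
O0000000O
OO000000OO
O0O00000O0O
OOOO0000OOOO
O000O000O000O
OO00OO00OO00OO
O0O0O0O0O0O0O0O

Derivation:
r0=0: O
r1=1: OO
r2=10: O0O
r3=11: OOOO
r4=100: O000O
r5=101: OO00OO
r6=110: O0O0O0O
r7=111: OOOOOOOO
r8=1000: O0000000O
r9=1001: OO000000OO
r10=1010: O0O00000O0O
r11=1011: OOOO0000OOOO
r12=1100: O000O000O000O
r13=1101: OO00OO00OO00OO
r14=1110: O0O0O0O0O0O0O0O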